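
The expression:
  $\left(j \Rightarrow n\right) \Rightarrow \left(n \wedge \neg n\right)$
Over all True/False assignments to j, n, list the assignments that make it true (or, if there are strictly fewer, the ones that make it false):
is true only for:
  j=True, n=False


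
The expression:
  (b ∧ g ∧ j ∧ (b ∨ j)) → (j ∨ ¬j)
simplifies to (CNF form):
True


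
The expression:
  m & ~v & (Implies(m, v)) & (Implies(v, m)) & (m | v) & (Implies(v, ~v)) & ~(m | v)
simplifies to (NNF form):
False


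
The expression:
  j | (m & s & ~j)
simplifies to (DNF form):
j | (m & s)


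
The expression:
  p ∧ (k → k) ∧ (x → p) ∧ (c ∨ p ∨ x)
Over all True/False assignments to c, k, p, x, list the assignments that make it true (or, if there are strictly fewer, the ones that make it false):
is true only for:
  c=False, k=False, p=True, x=False;
  c=False, k=False, p=True, x=True;
  c=False, k=True, p=True, x=False;
  c=False, k=True, p=True, x=True;
  c=True, k=False, p=True, x=False;
  c=True, k=False, p=True, x=True;
  c=True, k=True, p=True, x=False;
  c=True, k=True, p=True, x=True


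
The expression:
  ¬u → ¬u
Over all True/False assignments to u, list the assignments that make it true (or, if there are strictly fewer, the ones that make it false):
is always true.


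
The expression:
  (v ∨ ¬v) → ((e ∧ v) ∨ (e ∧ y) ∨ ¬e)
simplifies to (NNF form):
v ∨ y ∨ ¬e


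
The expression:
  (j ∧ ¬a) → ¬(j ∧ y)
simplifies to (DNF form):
a ∨ ¬j ∨ ¬y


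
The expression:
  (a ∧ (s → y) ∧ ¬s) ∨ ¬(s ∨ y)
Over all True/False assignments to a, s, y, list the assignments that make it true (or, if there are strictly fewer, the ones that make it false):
is true only for:
  a=False, s=False, y=False;
  a=True, s=False, y=False;
  a=True, s=False, y=True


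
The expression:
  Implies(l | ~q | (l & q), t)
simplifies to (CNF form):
(q | t) & (t | ~l)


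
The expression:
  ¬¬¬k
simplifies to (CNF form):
¬k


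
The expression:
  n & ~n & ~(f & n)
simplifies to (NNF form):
False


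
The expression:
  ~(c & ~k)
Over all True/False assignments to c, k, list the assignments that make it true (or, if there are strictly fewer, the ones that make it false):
is false only for:
  c=True, k=False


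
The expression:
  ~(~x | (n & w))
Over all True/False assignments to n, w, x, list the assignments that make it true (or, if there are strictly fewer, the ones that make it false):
is true only for:
  n=False, w=False, x=True;
  n=False, w=True, x=True;
  n=True, w=False, x=True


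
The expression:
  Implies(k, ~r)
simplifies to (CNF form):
~k | ~r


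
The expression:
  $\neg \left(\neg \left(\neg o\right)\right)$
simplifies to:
$\neg o$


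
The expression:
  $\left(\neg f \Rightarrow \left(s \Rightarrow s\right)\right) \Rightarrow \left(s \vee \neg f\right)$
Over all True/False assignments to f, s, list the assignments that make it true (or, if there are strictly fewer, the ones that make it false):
is false only for:
  f=True, s=False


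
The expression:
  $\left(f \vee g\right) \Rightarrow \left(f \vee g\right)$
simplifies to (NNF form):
$\text{True}$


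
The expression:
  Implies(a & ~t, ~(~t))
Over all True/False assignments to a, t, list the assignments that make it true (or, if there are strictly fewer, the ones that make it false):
is false only for:
  a=True, t=False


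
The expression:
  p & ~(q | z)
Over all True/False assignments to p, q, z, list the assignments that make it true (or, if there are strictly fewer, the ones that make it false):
is true only for:
  p=True, q=False, z=False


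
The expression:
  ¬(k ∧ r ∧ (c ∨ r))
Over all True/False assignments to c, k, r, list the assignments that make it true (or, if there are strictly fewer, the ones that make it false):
is false only for:
  c=False, k=True, r=True;
  c=True, k=True, r=True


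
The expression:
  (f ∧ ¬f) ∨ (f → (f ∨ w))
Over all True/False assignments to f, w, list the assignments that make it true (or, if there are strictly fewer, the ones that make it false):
is always true.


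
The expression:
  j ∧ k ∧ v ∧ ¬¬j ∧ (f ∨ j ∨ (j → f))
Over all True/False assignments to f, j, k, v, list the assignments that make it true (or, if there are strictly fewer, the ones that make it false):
is true only for:
  f=False, j=True, k=True, v=True;
  f=True, j=True, k=True, v=True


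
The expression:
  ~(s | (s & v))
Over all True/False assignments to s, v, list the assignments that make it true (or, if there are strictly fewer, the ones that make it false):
is true only for:
  s=False, v=False;
  s=False, v=True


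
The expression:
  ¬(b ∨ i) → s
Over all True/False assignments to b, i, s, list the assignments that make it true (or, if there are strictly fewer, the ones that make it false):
is false only for:
  b=False, i=False, s=False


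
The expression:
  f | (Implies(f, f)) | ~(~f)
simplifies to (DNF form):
True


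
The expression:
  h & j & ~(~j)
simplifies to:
h & j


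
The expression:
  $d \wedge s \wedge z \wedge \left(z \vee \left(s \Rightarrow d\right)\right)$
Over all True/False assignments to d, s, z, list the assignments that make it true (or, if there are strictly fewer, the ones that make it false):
is true only for:
  d=True, s=True, z=True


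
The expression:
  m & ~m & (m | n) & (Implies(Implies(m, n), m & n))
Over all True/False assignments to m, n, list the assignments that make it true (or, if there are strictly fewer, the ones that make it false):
is never true.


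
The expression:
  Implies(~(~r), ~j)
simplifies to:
~j | ~r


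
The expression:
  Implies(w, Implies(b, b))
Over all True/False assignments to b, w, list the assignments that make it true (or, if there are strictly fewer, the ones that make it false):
is always true.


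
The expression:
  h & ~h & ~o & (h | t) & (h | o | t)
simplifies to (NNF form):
False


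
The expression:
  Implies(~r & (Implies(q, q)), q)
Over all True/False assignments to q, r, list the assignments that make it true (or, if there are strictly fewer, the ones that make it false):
is false only for:
  q=False, r=False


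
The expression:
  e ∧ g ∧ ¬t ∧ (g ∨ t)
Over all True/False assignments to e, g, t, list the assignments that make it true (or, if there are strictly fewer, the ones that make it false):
is true only for:
  e=True, g=True, t=False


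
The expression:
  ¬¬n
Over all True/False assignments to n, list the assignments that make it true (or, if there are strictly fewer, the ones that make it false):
is true only for:
  n=True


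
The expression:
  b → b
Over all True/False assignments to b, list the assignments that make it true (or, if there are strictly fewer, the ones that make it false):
is always true.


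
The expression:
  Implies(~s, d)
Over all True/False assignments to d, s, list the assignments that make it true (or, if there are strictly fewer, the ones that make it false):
is false only for:
  d=False, s=False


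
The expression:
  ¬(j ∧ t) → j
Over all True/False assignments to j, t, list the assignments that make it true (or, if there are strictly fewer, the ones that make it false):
is true only for:
  j=True, t=False;
  j=True, t=True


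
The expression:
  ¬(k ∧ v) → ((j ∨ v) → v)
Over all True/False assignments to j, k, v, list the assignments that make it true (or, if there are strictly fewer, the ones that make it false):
is false only for:
  j=True, k=False, v=False;
  j=True, k=True, v=False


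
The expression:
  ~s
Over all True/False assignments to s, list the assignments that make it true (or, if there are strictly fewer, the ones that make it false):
is true only for:
  s=False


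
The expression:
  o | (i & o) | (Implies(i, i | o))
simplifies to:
True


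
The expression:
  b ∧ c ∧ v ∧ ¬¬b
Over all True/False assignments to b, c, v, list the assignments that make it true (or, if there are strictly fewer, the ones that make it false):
is true only for:
  b=True, c=True, v=True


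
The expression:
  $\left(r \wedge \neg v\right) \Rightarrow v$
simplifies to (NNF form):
$v \vee \neg r$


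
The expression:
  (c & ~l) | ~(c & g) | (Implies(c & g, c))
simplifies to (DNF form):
True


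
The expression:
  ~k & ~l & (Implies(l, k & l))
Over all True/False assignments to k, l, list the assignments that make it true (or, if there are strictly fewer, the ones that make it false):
is true only for:
  k=False, l=False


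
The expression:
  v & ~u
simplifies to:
v & ~u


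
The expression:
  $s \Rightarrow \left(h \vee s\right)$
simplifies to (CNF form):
$\text{True}$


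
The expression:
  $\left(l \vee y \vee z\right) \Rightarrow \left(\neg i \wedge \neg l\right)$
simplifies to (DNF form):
$\left(\neg i \wedge \neg l\right) \vee \left(\neg l \wedge \neg y \wedge \neg z\right)$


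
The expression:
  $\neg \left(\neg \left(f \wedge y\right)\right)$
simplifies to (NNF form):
$f \wedge y$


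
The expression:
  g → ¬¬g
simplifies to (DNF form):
True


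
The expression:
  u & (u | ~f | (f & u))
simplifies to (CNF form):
u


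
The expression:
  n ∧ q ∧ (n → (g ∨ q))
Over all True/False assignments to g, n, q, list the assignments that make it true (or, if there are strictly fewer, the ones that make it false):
is true only for:
  g=False, n=True, q=True;
  g=True, n=True, q=True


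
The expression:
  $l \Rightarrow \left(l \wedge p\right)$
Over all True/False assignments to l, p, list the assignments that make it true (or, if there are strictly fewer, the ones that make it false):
is false only for:
  l=True, p=False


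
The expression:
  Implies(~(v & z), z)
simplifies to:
z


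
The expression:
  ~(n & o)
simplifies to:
~n | ~o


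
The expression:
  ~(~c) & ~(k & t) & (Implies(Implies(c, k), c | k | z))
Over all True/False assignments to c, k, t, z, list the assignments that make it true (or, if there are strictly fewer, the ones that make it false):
is true only for:
  c=True, k=False, t=False, z=False;
  c=True, k=False, t=False, z=True;
  c=True, k=False, t=True, z=False;
  c=True, k=False, t=True, z=True;
  c=True, k=True, t=False, z=False;
  c=True, k=True, t=False, z=True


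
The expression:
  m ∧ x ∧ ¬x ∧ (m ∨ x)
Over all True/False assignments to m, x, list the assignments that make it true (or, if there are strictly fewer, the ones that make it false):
is never true.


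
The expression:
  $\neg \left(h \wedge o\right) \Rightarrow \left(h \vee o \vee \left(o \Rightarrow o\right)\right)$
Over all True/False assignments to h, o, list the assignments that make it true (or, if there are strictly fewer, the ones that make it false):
is always true.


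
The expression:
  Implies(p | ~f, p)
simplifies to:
f | p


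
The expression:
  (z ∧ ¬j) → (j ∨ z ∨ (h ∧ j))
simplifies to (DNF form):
True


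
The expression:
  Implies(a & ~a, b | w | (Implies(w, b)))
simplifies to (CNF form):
True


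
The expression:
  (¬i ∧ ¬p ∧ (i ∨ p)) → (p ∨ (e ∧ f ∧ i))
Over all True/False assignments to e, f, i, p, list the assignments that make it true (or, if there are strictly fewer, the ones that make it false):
is always true.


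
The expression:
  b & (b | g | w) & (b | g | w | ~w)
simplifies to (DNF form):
b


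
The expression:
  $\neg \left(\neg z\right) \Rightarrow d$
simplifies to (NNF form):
$d \vee \neg z$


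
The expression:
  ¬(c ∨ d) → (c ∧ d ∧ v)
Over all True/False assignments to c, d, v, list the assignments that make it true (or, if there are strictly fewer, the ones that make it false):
is false only for:
  c=False, d=False, v=False;
  c=False, d=False, v=True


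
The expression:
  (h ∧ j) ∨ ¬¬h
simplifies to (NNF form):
h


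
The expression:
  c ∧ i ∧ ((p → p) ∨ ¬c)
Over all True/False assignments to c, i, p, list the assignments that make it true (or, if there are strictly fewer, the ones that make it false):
is true only for:
  c=True, i=True, p=False;
  c=True, i=True, p=True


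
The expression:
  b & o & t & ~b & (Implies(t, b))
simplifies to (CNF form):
False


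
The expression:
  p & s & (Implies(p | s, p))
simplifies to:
p & s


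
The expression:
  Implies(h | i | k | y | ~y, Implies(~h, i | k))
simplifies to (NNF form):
h | i | k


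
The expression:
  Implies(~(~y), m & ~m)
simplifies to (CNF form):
~y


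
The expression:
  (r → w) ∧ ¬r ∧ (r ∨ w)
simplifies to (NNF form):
w ∧ ¬r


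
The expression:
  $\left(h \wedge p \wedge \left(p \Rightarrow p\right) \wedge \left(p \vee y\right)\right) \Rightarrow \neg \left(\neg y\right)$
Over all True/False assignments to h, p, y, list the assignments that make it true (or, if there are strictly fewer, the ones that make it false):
is false only for:
  h=True, p=True, y=False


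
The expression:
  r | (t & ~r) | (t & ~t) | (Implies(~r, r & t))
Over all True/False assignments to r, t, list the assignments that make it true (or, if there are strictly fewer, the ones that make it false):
is false only for:
  r=False, t=False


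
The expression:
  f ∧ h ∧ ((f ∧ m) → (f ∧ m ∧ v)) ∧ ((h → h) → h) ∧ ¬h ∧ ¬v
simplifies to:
False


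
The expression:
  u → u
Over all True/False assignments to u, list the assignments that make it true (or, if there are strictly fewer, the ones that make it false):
is always true.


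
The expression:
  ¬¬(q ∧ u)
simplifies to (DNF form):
q ∧ u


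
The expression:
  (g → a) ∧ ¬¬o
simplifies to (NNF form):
o ∧ (a ∨ ¬g)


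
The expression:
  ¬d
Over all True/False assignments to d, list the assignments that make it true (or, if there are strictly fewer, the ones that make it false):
is true only for:
  d=False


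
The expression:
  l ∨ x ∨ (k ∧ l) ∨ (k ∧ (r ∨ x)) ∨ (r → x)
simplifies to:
k ∨ l ∨ x ∨ ¬r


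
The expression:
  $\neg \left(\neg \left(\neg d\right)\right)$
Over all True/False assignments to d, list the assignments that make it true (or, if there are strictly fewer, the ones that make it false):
is true only for:
  d=False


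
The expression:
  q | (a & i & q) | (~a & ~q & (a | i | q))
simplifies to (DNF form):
q | (i & ~a)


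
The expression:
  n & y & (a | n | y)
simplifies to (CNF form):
n & y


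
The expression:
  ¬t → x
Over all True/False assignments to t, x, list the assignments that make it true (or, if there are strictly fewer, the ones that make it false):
is false only for:
  t=False, x=False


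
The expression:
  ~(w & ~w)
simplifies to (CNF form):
True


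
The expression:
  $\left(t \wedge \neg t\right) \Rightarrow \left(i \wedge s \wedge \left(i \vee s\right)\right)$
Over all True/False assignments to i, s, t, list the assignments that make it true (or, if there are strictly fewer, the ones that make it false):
is always true.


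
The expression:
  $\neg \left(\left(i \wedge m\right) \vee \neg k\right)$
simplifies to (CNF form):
$k \wedge \left(\neg i \vee \neg m\right)$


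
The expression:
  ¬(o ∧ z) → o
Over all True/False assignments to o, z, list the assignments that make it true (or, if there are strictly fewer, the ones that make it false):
is true only for:
  o=True, z=False;
  o=True, z=True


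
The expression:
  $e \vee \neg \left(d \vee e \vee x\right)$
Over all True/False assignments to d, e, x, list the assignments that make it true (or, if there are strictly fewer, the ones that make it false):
is false only for:
  d=False, e=False, x=True;
  d=True, e=False, x=False;
  d=True, e=False, x=True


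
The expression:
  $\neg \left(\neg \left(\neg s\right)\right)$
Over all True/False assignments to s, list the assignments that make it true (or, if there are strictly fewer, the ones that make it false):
is true only for:
  s=False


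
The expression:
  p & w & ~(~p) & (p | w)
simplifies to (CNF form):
p & w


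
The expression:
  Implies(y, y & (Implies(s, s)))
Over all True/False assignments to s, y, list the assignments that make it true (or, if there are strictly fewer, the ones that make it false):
is always true.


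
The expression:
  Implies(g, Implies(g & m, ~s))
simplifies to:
~g | ~m | ~s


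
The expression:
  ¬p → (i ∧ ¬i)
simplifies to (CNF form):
p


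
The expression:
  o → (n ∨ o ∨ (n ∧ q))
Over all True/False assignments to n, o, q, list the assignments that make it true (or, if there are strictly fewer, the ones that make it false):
is always true.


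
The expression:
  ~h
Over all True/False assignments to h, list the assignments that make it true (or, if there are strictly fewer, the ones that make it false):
is true only for:
  h=False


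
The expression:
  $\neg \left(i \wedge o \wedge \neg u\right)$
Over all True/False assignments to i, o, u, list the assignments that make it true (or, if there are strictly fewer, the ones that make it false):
is false only for:
  i=True, o=True, u=False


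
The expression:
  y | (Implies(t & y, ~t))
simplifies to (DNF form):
True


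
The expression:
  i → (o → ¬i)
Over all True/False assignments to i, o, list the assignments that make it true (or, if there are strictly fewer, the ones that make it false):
is false only for:
  i=True, o=True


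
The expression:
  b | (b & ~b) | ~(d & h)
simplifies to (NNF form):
b | ~d | ~h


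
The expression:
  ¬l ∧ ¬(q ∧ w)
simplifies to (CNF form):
¬l ∧ (¬q ∨ ¬w)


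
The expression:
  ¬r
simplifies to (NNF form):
¬r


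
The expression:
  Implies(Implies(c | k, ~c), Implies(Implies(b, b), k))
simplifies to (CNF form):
c | k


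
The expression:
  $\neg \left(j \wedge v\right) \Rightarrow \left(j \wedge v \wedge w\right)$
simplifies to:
$j \wedge v$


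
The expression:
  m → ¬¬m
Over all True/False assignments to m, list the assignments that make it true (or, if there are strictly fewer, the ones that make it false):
is always true.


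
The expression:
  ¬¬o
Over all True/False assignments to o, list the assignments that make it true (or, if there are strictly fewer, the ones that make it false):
is true only for:
  o=True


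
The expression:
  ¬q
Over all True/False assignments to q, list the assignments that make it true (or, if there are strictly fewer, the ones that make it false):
is true only for:
  q=False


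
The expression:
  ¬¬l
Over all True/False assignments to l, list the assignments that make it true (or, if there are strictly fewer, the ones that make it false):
is true only for:
  l=True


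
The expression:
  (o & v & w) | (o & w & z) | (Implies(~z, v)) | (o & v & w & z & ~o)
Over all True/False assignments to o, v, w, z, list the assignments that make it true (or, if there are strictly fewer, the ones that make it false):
is false only for:
  o=False, v=False, w=False, z=False;
  o=False, v=False, w=True, z=False;
  o=True, v=False, w=False, z=False;
  o=True, v=False, w=True, z=False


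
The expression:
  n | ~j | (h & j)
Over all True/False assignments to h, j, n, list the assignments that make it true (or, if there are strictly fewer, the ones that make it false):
is false only for:
  h=False, j=True, n=False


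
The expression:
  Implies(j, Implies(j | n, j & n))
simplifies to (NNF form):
n | ~j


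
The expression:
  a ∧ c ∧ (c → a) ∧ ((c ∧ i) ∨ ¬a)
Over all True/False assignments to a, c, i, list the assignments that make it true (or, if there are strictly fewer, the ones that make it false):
is true only for:
  a=True, c=True, i=True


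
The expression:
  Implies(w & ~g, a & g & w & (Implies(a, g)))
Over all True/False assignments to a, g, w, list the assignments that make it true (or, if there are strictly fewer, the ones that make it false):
is false only for:
  a=False, g=False, w=True;
  a=True, g=False, w=True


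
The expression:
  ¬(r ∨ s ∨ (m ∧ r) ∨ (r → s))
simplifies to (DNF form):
False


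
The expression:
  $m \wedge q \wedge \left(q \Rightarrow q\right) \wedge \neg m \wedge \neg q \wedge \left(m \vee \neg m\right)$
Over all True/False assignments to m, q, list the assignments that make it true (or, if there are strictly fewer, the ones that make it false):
is never true.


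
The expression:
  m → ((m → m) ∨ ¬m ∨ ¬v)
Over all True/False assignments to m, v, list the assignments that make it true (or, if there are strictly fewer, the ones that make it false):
is always true.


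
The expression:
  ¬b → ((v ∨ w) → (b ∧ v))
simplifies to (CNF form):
(b ∨ ¬v) ∧ (b ∨ ¬w)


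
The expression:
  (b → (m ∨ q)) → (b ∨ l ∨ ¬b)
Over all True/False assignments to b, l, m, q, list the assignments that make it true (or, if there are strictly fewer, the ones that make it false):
is always true.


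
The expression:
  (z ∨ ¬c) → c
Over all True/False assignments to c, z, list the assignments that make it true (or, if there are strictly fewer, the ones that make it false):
is true only for:
  c=True, z=False;
  c=True, z=True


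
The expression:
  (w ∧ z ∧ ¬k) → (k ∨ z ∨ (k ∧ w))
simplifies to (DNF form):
True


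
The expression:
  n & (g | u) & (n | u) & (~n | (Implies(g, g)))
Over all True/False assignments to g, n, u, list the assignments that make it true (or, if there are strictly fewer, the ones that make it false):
is true only for:
  g=False, n=True, u=True;
  g=True, n=True, u=False;
  g=True, n=True, u=True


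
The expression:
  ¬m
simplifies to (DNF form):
¬m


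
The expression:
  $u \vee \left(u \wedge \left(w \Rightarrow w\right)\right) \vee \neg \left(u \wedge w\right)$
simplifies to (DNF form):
$\text{True}$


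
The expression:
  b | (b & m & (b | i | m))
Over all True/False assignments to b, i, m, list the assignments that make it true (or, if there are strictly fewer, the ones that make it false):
is true only for:
  b=True, i=False, m=False;
  b=True, i=False, m=True;
  b=True, i=True, m=False;
  b=True, i=True, m=True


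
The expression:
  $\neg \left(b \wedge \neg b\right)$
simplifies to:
$\text{True}$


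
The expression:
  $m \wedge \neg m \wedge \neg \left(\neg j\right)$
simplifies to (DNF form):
$\text{False}$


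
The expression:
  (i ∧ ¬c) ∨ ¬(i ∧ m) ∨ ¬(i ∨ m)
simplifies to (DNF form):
¬c ∨ ¬i ∨ ¬m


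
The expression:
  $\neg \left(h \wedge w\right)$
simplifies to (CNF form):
$\neg h \vee \neg w$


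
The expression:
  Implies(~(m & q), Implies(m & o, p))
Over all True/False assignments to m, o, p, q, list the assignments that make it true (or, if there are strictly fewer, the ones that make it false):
is false only for:
  m=True, o=True, p=False, q=False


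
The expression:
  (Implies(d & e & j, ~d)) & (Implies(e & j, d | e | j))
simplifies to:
~d | ~e | ~j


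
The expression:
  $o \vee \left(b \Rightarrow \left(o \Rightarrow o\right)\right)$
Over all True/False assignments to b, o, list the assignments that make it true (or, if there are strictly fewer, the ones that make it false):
is always true.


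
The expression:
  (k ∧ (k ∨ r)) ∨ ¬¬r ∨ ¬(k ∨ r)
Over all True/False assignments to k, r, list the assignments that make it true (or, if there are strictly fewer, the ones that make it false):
is always true.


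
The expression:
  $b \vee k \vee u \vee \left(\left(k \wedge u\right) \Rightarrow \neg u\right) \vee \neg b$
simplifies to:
$\text{True}$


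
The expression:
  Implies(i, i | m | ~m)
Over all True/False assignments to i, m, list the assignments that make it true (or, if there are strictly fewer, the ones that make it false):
is always true.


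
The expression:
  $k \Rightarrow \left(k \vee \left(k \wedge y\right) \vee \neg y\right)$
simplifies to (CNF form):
$\text{True}$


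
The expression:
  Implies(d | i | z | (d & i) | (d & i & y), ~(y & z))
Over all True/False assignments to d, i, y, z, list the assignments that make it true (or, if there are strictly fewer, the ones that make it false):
is false only for:
  d=False, i=False, y=True, z=True;
  d=False, i=True, y=True, z=True;
  d=True, i=False, y=True, z=True;
  d=True, i=True, y=True, z=True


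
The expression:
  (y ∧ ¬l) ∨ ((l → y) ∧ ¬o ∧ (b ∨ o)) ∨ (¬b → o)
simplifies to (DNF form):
b ∨ o ∨ (y ∧ ¬l)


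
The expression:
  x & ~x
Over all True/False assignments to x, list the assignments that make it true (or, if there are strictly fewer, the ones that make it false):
is never true.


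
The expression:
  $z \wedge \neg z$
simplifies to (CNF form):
$\text{False}$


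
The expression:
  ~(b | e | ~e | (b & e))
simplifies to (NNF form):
False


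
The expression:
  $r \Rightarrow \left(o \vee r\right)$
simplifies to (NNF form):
$\text{True}$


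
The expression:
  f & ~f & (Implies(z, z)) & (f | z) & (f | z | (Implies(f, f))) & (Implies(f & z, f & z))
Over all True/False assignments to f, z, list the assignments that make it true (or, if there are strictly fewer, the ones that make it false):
is never true.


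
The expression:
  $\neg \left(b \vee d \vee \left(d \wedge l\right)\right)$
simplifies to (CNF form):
$\neg b \wedge \neg d$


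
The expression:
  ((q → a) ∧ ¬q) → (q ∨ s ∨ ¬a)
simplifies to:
q ∨ s ∨ ¬a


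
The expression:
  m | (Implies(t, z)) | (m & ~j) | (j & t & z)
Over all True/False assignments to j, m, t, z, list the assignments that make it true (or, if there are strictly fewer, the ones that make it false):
is false only for:
  j=False, m=False, t=True, z=False;
  j=True, m=False, t=True, z=False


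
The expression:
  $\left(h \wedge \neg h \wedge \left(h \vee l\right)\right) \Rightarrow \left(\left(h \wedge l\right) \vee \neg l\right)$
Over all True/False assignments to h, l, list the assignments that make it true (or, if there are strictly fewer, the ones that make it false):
is always true.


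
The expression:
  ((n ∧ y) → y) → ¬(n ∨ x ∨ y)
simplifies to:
¬n ∧ ¬x ∧ ¬y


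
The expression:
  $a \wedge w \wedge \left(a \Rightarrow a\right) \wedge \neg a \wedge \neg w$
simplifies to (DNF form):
$\text{False}$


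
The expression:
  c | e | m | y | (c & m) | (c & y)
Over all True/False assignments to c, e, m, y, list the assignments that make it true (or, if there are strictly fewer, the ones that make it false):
is false only for:
  c=False, e=False, m=False, y=False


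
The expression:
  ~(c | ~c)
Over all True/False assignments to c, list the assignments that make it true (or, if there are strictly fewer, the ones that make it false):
is never true.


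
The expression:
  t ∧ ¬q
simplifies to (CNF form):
t ∧ ¬q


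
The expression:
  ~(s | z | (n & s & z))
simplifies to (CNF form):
~s & ~z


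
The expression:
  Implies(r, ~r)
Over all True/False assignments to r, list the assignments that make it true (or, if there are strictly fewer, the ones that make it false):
is true only for:
  r=False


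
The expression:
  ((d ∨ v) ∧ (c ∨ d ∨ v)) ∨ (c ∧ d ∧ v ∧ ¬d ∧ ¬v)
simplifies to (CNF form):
d ∨ v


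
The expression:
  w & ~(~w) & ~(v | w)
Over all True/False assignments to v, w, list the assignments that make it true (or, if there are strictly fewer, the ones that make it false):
is never true.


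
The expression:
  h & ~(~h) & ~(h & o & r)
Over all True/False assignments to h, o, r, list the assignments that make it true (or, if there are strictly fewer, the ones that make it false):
is true only for:
  h=True, o=False, r=False;
  h=True, o=False, r=True;
  h=True, o=True, r=False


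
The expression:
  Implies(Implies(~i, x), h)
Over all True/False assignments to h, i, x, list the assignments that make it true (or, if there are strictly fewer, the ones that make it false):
is false only for:
  h=False, i=False, x=True;
  h=False, i=True, x=False;
  h=False, i=True, x=True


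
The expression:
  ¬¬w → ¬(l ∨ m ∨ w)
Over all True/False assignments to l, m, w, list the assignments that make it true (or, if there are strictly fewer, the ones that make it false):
is true only for:
  l=False, m=False, w=False;
  l=False, m=True, w=False;
  l=True, m=False, w=False;
  l=True, m=True, w=False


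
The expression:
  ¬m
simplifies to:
¬m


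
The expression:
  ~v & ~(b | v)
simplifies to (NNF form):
~b & ~v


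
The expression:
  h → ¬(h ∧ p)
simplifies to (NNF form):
¬h ∨ ¬p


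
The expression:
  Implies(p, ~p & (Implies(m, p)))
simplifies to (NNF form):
~p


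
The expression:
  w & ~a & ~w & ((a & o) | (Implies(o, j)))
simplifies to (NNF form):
False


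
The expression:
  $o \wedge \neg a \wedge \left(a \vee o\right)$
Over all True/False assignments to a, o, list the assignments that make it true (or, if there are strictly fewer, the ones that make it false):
is true only for:
  a=False, o=True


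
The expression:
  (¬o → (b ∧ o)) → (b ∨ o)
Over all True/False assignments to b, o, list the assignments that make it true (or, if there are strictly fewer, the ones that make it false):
is always true.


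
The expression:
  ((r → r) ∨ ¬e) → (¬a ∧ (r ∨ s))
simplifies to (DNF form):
(r ∧ ¬a) ∨ (s ∧ ¬a)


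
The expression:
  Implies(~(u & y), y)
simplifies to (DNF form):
y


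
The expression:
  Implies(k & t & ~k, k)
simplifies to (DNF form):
True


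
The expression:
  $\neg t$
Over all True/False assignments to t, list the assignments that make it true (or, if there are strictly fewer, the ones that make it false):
is true only for:
  t=False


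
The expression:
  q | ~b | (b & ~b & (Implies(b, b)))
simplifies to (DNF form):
q | ~b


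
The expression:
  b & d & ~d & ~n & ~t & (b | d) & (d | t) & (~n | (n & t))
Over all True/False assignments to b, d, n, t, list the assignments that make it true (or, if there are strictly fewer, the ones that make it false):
is never true.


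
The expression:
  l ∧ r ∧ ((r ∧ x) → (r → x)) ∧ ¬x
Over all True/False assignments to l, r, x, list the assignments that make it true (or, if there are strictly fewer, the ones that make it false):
is true only for:
  l=True, r=True, x=False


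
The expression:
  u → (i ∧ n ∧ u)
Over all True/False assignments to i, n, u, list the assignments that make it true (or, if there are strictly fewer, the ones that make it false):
is false only for:
  i=False, n=False, u=True;
  i=False, n=True, u=True;
  i=True, n=False, u=True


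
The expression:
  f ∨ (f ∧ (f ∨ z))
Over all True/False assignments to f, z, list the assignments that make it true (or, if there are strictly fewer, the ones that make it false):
is true only for:
  f=True, z=False;
  f=True, z=True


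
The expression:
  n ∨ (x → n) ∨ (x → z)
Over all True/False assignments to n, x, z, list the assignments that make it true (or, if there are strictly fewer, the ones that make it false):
is false only for:
  n=False, x=True, z=False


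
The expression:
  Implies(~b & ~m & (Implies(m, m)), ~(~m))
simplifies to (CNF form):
b | m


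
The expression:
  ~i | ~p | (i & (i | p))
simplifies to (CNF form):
True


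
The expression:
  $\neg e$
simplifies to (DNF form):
$\neg e$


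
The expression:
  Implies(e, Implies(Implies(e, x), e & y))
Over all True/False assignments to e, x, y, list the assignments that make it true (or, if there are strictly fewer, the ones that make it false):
is false only for:
  e=True, x=True, y=False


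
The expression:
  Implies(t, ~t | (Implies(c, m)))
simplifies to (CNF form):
m | ~c | ~t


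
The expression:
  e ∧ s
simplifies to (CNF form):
e ∧ s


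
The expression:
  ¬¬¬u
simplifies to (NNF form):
¬u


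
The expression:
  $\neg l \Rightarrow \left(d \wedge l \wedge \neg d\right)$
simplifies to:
$l$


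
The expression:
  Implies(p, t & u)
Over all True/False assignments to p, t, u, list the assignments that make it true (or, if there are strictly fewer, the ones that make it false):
is false only for:
  p=True, t=False, u=False;
  p=True, t=False, u=True;
  p=True, t=True, u=False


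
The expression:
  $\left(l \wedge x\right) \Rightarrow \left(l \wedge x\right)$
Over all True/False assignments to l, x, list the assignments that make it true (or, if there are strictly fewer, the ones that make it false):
is always true.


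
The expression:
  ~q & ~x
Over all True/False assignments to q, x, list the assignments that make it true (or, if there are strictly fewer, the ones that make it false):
is true only for:
  q=False, x=False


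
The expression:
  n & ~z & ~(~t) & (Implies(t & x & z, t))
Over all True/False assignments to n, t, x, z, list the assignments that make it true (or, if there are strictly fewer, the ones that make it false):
is true only for:
  n=True, t=True, x=False, z=False;
  n=True, t=True, x=True, z=False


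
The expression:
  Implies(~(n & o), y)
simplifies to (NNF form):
y | (n & o)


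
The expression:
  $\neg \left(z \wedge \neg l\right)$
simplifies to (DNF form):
$l \vee \neg z$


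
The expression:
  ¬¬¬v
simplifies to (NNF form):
¬v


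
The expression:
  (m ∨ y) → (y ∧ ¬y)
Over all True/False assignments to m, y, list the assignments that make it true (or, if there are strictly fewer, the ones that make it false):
is true only for:
  m=False, y=False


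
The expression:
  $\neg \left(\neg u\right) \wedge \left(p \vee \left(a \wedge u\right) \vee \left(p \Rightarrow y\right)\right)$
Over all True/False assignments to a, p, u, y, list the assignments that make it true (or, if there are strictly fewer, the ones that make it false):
is true only for:
  a=False, p=False, u=True, y=False;
  a=False, p=False, u=True, y=True;
  a=False, p=True, u=True, y=False;
  a=False, p=True, u=True, y=True;
  a=True, p=False, u=True, y=False;
  a=True, p=False, u=True, y=True;
  a=True, p=True, u=True, y=False;
  a=True, p=True, u=True, y=True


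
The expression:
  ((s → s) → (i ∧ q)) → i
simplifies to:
True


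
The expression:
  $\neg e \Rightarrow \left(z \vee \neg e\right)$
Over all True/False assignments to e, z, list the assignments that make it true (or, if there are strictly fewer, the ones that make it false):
is always true.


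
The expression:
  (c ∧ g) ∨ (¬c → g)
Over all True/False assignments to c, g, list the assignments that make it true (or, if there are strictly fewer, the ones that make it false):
is false only for:
  c=False, g=False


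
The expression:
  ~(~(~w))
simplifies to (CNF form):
~w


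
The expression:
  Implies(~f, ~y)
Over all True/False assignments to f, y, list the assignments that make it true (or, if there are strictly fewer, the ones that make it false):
is false only for:
  f=False, y=True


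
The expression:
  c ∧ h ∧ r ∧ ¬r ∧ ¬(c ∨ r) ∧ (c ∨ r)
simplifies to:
False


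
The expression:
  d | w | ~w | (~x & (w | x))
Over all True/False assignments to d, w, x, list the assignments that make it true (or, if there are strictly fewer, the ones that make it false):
is always true.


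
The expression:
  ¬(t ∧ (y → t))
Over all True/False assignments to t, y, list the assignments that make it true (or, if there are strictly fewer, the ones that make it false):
is true only for:
  t=False, y=False;
  t=False, y=True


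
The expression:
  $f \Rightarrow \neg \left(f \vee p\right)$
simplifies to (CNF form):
$\neg f$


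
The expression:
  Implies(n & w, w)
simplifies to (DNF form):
True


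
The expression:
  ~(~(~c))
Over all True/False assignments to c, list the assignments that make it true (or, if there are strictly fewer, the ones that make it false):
is true only for:
  c=False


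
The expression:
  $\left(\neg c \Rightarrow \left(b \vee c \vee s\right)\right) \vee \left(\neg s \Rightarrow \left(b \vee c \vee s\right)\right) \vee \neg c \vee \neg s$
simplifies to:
$\text{True}$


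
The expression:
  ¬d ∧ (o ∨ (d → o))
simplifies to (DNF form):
¬d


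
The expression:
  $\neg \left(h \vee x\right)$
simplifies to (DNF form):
$\neg h \wedge \neg x$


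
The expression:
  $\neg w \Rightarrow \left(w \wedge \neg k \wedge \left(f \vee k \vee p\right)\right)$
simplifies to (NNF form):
$w$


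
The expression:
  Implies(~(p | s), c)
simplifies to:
c | p | s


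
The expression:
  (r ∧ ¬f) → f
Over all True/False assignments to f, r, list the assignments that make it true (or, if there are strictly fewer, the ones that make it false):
is false only for:
  f=False, r=True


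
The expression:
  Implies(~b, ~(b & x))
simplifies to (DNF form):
True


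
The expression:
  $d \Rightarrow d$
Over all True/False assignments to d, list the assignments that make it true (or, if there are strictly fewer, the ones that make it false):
is always true.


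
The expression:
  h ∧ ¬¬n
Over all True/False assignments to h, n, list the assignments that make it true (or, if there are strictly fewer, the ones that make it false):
is true only for:
  h=True, n=True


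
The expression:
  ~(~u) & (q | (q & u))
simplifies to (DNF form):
q & u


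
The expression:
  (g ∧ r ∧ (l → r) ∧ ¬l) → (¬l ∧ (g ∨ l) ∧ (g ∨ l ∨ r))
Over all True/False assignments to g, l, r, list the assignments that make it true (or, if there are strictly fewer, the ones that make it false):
is always true.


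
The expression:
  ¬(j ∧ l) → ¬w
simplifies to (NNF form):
(j ∧ l) ∨ ¬w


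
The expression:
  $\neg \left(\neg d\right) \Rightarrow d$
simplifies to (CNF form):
$\text{True}$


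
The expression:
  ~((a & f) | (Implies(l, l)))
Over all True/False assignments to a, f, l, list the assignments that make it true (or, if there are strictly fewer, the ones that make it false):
is never true.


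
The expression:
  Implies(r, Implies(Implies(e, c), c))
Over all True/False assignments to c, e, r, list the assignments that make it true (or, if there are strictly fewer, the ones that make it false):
is false only for:
  c=False, e=False, r=True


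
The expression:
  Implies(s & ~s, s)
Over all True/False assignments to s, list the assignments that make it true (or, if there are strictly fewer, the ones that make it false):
is always true.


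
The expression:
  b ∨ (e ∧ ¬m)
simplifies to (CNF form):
(b ∨ e) ∧ (b ∨ ¬m)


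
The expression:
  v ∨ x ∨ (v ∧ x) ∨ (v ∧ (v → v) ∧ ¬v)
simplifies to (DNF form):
v ∨ x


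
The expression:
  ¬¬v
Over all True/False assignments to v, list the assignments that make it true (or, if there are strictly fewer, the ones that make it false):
is true only for:
  v=True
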